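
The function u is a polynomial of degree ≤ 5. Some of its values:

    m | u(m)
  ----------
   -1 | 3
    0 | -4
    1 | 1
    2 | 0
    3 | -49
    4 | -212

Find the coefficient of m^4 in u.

-1

First differences: -7, 5, -1, -49, -163. Second differences: 12, -6, -48, -114. Third differences: -18, -42, -66. Fourth differences: -24, -24.
Level-4 differences are constant, so u has degree 4.
Fitting a degree-4 polynomial gives u(m) = -m^4 - m³ + 7m² - 4.
The coefficient of m^4 is -1.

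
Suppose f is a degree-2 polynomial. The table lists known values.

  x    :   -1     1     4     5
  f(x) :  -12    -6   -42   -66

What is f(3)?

Write f(x) = ax² + bx + c; the 4 given values yield a linear system in the 3 coefficients.
Solving, f(x) = -3x² + 3x - 6.
Then f(3) = -24.

-24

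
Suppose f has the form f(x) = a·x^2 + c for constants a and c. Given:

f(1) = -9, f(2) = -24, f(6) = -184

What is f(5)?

From f(1) = -9 and f(2) = -24: 1a + c = -9 and 4a + c = -24.
Subtracting: 3a = -15, so a = -5; then c = -9 − (-5)·1 = -4.
So f(x) = -5x² − 4, and f(5) = -129.

-129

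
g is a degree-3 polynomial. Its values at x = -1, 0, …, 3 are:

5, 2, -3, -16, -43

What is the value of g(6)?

-268

First differences: -3, -5, -13, -27. Second differences: -2, -8, -14. Third differences: -6, -6.
Level-3 differences are constant, so g has degree 3.
Fitting a degree-3 polynomial gives g(x) = -x³ - x² - 3x + 2.
Then g(6) = -268.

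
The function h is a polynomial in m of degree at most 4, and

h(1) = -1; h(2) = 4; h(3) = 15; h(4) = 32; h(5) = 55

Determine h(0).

0

First differences: 5, 11, 17, 23. Second differences: 6, 6, 6.
Level-2 differences are constant, so h has degree 2.
Fitting a degree-2 polynomial gives h(m) = 3m² - 4m.
Then h(0) = 0.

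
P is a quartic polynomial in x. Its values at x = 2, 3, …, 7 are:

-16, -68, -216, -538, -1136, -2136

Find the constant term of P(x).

First differences: -52, -148, -322, -598, -1000. Second differences: -96, -174, -276, -402. Third differences: -78, -102, -126. Fourth differences: -24, -24.
Level-4 differences are constant, so P has degree 4.
Fitting a degree-4 polynomial gives P(x) = -x^4 + x³ - 2x² + 4x - 8.
The constant term is P(0) = -8.

-8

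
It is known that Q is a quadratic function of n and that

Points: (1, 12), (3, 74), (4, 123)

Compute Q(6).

257

Write Q(n) = an² + bn + c; the 3 given values yield a linear system in the 3 coefficients.
Solving, Q(n) = 6n² + 7n - 1.
Then Q(6) = 257.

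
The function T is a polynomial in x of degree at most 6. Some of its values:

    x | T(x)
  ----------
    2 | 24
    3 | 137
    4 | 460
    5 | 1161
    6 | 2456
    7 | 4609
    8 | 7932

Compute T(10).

19576

First differences: 113, 323, 701, 1295, 2153, 3323. Second differences: 210, 378, 594, 858, 1170. Third differences: 168, 216, 264, 312. Fourth differences: 48, 48, 48.
Level-4 differences are constant, so T has degree 4.
Fitting a degree-4 polynomial gives T(x) = 2x^4 - 5x² + 8x - 4.
Then T(10) = 19576.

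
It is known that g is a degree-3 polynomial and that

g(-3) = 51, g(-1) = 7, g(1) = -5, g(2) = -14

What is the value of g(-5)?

175

Write g(k) = ak³ + bk² + ck + d; the 4 given values yield a linear system in the 4 coefficients.
Solving, g(k) = -k³ + k² - 5k.
Then g(-5) = 175.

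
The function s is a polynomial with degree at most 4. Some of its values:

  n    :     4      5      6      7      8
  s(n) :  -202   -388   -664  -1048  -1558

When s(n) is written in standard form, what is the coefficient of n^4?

First differences: -186, -276, -384, -510. Second differences: -90, -108, -126. Third differences: -18, -18.
Level-3 differences are constant, so s has degree 3.
Fitting a degree-3 polynomial gives s(n) = -3n³ - 3n + 2.
The coefficient of n^4 is 0.

0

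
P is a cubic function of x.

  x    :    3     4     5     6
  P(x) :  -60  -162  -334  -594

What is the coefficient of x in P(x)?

2

Write P(x) = ax³ + bx² + cx + d; the 4 given values yield a linear system in the 4 coefficients.
Solving, P(x) = -3x³ + x² + 2x + 6.
The coefficient of x is 2.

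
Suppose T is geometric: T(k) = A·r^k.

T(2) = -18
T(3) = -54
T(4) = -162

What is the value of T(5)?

Consecutive ratio: -54/(-18) = 3, and -162/(-54) = 3, so r = 3.
Then A·3^2 = -18 gives A = -2, and T(k) = -2·3^k.
T(5) = -2·3^5 = -486.

-486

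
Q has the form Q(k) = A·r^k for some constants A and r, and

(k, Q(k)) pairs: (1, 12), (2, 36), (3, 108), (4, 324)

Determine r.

Consecutive ratio: 36/12 = 3, and 108/36 = 3, so r = 3.
Then A·3^1 = 12 gives A = 4, and Q(k) = 4·3^k.

3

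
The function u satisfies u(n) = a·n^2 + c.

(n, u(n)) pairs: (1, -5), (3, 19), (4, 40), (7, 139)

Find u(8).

From u(1) = -5 and u(3) = 19: 1a + c = -5 and 9a + c = 19.
Subtracting: 8a = 24, so a = 3; then c = -5 − 3·1 = -8.
So u(n) = 3n² − 8, and u(8) = 184.

184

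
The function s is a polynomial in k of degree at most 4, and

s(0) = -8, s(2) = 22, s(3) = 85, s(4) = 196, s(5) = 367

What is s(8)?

1360

Write s(k) = ak^4 + bk³ + ck² + dk + e; the 5 given values yield a linear system in the 5 coefficients.
Solving, the leading coefficient vanishes, and s(k) = 2k³ + 6k² - 5k - 8.
Then s(8) = 1360.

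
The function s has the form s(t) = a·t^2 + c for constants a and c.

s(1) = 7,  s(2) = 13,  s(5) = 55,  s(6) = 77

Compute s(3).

23

From s(1) = 7 and s(2) = 13: 1a + c = 7 and 4a + c = 13.
Subtracting: 3a = 6, so a = 2; then c = 7 − 2·1 = 5.
So s(t) = 2t² + 5, and s(3) = 23.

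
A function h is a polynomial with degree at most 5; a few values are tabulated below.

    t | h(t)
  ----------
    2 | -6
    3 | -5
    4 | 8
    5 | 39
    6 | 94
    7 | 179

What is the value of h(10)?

674

First differences: 1, 13, 31, 55, 85. Second differences: 12, 18, 24, 30. Third differences: 6, 6, 6.
Level-3 differences are constant, so h has degree 3.
Fitting a degree-3 polynomial gives h(t) = t³ - 3t² - 3t + 4.
Then h(10) = 674.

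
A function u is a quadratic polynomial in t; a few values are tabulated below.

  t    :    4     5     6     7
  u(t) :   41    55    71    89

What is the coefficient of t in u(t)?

First differences: 14, 16, 18. Second differences: 2, 2.
Level-2 differences are constant, so u has degree 2.
Fitting a degree-2 polynomial gives u(t) = t² + 5t + 5.
The coefficient of t is 5.

5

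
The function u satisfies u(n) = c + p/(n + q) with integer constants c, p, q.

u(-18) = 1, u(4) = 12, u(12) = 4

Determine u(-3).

(u(n) − c)(n + q) = p for each data point; the three points give a linear system in c and q, then p follows.
Solving: c = 2, q = -2, p = 20, so u(n) = 2 + 20/(n − 2).
Then u(-3) = 2 + 20/(-5) = -2.

-2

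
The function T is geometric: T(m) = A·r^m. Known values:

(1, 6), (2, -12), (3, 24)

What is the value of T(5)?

96

Consecutive ratio: -12/6 = -2, and 24/(-12) = -2, so r = -2.
Then A·(-2)^1 = 6 gives A = -3, and T(m) = -3·(-2)^m.
T(5) = -3·(-2)^5 = 96.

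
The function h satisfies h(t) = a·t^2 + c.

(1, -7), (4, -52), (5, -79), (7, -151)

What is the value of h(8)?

-196

From h(1) = -7 and h(4) = -52: 1a + c = -7 and 16a + c = -52.
Subtracting: 15a = -45, so a = -3; then c = -7 − (-3)·1 = -4.
So h(t) = -3t² − 4, and h(8) = -196.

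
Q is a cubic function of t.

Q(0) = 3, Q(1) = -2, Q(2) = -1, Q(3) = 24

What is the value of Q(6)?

423

Write Q(t) = at³ + bt² + ct + d; the 4 given values yield a linear system in the 4 coefficients.
Solving, Q(t) = 3t³ - 6t² - 2t + 3.
Then Q(6) = 423.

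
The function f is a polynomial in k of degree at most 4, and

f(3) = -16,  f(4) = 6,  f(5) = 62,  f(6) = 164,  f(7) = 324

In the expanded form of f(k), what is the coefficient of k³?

2

Write f(k) = ak^4 + bk³ + ck² + dk + e; the 5 given values yield a linear system in the 5 coefficients.
Solving, the leading coefficient vanishes, and f(k) = 2k³ - 7k² - 3k + 2.
The coefficient of k³ is 2.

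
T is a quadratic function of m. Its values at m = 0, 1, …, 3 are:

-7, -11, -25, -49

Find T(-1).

-13

First differences: -4, -14, -24. Second differences: -10, -10.
Level-2 differences are constant, so T has degree 2.
Fitting a degree-2 polynomial gives T(m) = -5m² + m - 7.
Then T(-1) = -13.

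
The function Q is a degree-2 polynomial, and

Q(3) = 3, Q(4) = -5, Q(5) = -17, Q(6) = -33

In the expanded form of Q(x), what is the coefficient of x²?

-2

First differences: -8, -12, -16. Second differences: -4, -4.
Level-2 differences are constant, so Q has degree 2.
Fitting a degree-2 polynomial gives Q(x) = -2x² + 6x + 3.
The coefficient of x² is -2.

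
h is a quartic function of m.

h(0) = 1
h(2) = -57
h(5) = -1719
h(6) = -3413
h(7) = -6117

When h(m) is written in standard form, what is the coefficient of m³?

Write h(m) = am^4 + bm³ + cm² + dm + e; the 5 given values yield a linear system in the 5 coefficients.
Solving, h(m) = -2m^4 - 4m³ + m² + m + 1.
The coefficient of m³ is -4.

-4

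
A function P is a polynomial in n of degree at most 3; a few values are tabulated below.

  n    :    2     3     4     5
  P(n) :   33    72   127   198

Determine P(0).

3

First differences: 39, 55, 71. Second differences: 16, 16.
Level-2 differences are constant, so P has degree 2.
Fitting a degree-2 polynomial gives P(n) = 8n² - n + 3.
Then P(0) = 3.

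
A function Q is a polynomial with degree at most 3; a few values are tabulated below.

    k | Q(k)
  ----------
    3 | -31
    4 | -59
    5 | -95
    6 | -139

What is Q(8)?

-251

First differences: -28, -36, -44. Second differences: -8, -8.
Level-2 differences are constant, so Q has degree 2.
Fitting a degree-2 polynomial gives Q(k) = -4k² + 5.
Then Q(8) = -251.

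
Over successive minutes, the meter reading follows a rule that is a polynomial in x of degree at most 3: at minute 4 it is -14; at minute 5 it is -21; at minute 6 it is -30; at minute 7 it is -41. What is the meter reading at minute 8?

Write the value at x as h(x).
Write h(x) = ax³ + bx² + cx + d; the 4 given values yield a linear system in the 4 coefficients.
Solving, the leading coefficient vanishes, and h(x) = -x² + 2x - 6.
Then h(8) = -54.

-54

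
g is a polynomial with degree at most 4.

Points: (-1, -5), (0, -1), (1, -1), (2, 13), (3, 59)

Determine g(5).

First differences: 4, 0, 14, 46. Second differences: -4, 14, 32. Third differences: 18, 18.
Level-3 differences are constant, so g has degree 3.
Fitting a degree-3 polynomial gives g(m) = 3m³ - 2m² - m - 1.
Then g(5) = 319.

319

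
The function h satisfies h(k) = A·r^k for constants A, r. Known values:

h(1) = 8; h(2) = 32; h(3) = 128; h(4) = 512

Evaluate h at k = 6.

8192

Consecutive ratio: 32/8 = 4, and 128/32 = 4, so r = 4.
Then A·4^1 = 8 gives A = 2, and h(k) = 2·4^k.
h(6) = 2·4^6 = 8192.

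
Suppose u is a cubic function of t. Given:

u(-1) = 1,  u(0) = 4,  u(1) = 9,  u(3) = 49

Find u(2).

22

Write u(t) = at³ + bt² + ct + d; the 4 given values yield a linear system in the 4 coefficients.
Solving, u(t) = t³ + t² + 3t + 4.
Then u(2) = 22.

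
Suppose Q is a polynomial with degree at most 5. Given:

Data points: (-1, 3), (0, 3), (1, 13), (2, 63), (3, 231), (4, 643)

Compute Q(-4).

First differences: 0, 10, 50, 168, 412. Second differences: 10, 40, 118, 244. Third differences: 30, 78, 126. Fourth differences: 48, 48.
Level-4 differences are constant, so Q has degree 4.
Fitting a degree-4 polynomial gives Q(m) = 2m^4 + m³ + 3m² + 4m + 3.
Then Q(-4) = 483.

483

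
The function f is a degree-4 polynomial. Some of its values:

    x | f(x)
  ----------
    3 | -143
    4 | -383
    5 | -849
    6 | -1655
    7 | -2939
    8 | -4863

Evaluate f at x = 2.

-39

Write f(x) = ax^4 + bx³ + cx² + dx + e; the 6 given values yield a linear system in the 5 coefficients.
Solving, f(x) = -x^4 - x³ - 4x² + 1.
Then f(2) = -39.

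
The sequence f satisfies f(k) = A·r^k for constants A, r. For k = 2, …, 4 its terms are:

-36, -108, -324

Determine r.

Consecutive ratio: -108/(-36) = 3, and -324/(-108) = 3, so r = 3.
Then A·3^2 = -36 gives A = -4, and f(k) = -4·3^k.

3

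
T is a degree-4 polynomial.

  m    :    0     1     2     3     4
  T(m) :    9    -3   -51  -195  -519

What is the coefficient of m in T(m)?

-8

Write T(m) = am^4 + bm³ + cm² + dm + e; the 5 given values yield a linear system in the 5 coefficients.
Solving, T(m) = -m^4 - 4m³ + m² - 8m + 9.
The coefficient of m is -8.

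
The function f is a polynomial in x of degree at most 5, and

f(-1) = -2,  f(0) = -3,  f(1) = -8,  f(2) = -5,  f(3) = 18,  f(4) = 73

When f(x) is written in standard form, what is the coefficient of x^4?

0

First differences: -1, -5, 3, 23, 55. Second differences: -4, 8, 20, 32. Third differences: 12, 12, 12.
Level-3 differences are constant, so f has degree 3.
Fitting a degree-3 polynomial gives f(x) = 2x³ - 2x² - 5x - 3.
The coefficient of x^4 is 0.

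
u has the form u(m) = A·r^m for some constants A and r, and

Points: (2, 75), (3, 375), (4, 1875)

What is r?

Consecutive ratio: 375/75 = 5, and 1875/375 = 5, so r = 5.
Then A·5^2 = 75 gives A = 3, and u(m) = 3·5^m.

5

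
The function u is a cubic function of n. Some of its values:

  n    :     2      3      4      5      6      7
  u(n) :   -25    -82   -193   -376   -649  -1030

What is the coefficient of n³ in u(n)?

-3

First differences: -57, -111, -183, -273, -381. Second differences: -54, -72, -90, -108. Third differences: -18, -18, -18.
Level-3 differences are constant, so u has degree 3.
Fitting a degree-3 polynomial gives u(n) = -3n³ - 1.
The coefficient of n³ is -3.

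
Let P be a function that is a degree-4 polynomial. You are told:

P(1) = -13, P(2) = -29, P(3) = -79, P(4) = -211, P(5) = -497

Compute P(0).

-7

Write P(m) = am^4 + bm³ + cm² + dm + e; the 5 given values yield a linear system in the 5 coefficients.
Solving, P(m) = -m^4 + 2m³ - 4m² - 3m - 7.
Then P(0) = -7.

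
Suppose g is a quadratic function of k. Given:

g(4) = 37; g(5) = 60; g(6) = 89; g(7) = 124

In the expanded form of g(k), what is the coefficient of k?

First differences: 23, 29, 35. Second differences: 6, 6.
Level-2 differences are constant, so g has degree 2.
Fitting a degree-2 polynomial gives g(k) = 3k² - 4k + 5.
The coefficient of k is -4.

-4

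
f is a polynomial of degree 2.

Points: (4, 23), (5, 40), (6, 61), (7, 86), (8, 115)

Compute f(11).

First differences: 17, 21, 25, 29. Second differences: 4, 4, 4.
Level-2 differences are constant, so f has degree 2.
Fitting a degree-2 polynomial gives f(n) = 2n² - n - 5.
Then f(11) = 226.

226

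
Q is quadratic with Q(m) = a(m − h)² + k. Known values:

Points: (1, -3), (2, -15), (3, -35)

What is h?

0

First differences -12, -20; second difference -8 = 2a, so a = -4.
Expanding, the m-coefficient is −2ah = 8h; matching it to the data gives h = 0, and then k = 1.
So Q(m) = -4(m + 0)² + 1.
Hence h = 0.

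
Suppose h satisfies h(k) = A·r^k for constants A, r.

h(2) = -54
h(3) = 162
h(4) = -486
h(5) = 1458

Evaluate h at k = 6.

Consecutive ratio: 162/(-54) = -3, and -486/162 = -3, so r = -3.
Then A·(-3)^2 = -54 gives A = -6, and h(k) = -6·(-3)^k.
h(6) = -6·(-3)^6 = -4374.

-4374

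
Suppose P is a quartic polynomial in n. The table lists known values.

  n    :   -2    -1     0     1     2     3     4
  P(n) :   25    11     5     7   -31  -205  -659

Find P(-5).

-605

First differences: -14, -6, 2, -38, -174, -454. Second differences: 8, 8, -40, -136, -280. Third differences: 0, -48, -96, -144. Fourth differences: -48, -48, -48.
Level-4 differences are constant, so P has degree 4.
Fitting a degree-4 polynomial gives P(n) = -2n^4 - 4n³ + 6n² + 2n + 5.
Then P(-5) = -605.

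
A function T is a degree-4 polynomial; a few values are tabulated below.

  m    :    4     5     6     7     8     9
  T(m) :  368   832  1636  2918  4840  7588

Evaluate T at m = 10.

First differences: 464, 804, 1282, 1922, 2748. Second differences: 340, 478, 640, 826. Third differences: 138, 162, 186. Fourth differences: 24, 24.
Level-4 differences are constant, so T has degree 4.
Extending the table by one column gives the next first difference 3784, so T(10) = 7588 + 3784 = 11372.

11372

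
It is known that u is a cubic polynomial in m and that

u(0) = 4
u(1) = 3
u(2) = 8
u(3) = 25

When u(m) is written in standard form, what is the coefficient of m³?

Write u(m) = am³ + bm² + cm + d; the 4 given values yield a linear system in the 4 coefficients.
Solving, u(m) = m³ - 2m + 4.
The coefficient of m³ is 1.

1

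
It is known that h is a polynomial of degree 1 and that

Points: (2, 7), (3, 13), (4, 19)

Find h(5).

25

Write h(t) = at + b; the 3 given values yield a linear system in the 2 coefficients.
Solving, h(t) = 6t - 5.
Then h(5) = 25.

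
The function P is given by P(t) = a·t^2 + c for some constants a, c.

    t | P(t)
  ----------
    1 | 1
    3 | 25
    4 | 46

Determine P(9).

From P(1) = 1 and P(3) = 25: 1a + c = 1 and 9a + c = 25.
Subtracting: 8a = 24, so a = 3; then c = 1 − 3·1 = -2.
So P(t) = 3t² − 2, and P(9) = 241.

241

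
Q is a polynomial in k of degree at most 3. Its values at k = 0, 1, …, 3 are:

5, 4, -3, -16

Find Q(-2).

Write Q(k) = ak³ + bk² + ck + d; the 4 given values yield a linear system in the 4 coefficients.
Solving, the leading coefficient vanishes, and Q(k) = -3k² + 2k + 5.
Then Q(-2) = -11.

-11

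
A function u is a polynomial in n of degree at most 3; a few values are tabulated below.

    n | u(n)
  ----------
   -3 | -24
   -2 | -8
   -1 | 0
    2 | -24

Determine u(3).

Write u(n) = an³ + bn² + cn + d; the 4 given values yield a linear system in the 4 coefficients.
Solving, the leading coefficient vanishes, and u(n) = -4n² - 4n.
Then u(3) = -48.

-48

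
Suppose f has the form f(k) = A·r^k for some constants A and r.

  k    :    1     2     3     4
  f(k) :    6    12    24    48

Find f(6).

Consecutive ratio: 12/6 = 2, and 24/12 = 2, so r = 2.
Then A·2^1 = 6 gives A = 3, and f(k) = 3·2^k.
f(6) = 3·2^6 = 192.

192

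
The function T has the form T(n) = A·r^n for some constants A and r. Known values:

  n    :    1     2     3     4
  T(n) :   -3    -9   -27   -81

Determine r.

Consecutive ratio: -9/(-3) = 3, and -27/(-9) = 3, so r = 3.
Then A·3^1 = -3 gives A = -1, and T(n) = -1·3^n.

3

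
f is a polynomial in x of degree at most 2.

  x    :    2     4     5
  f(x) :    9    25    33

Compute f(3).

Write f(x) = ax² + bx + c; the 3 given values yield a linear system in the 3 coefficients.
Solving, the leading coefficient vanishes, and f(x) = 8x - 7.
Then f(3) = 17.

17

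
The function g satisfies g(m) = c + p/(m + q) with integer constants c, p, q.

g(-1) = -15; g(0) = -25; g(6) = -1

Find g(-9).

-7

(g(m) − c)(m + q) = p for each data point; the three points give a linear system in c and q, then p follows.
Solving: c = -5, q = -1, p = 20, so g(m) = -5 + 20/(m − 1).
Then g(-9) = -5 + 20/(-10) = -7.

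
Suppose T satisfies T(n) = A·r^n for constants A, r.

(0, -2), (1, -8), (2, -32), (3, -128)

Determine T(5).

Consecutive ratio: -8/(-2) = 4, and -32/(-8) = 4, so r = 4.
Then A·4^0 = -2 gives A = -2, and T(n) = -2·4^n.
T(5) = -2·4^5 = -2048.

-2048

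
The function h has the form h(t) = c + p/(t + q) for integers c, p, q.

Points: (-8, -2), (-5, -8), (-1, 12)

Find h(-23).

(h(t) − c)(t + q) = p for each data point; the three points give a linear system in c and q, then p follows.
Solving: c = 2, q = 3, p = 20, so h(t) = 2 + 20/(t + 3).
Then h(-23) = 2 + 20/(-20) = 1.

1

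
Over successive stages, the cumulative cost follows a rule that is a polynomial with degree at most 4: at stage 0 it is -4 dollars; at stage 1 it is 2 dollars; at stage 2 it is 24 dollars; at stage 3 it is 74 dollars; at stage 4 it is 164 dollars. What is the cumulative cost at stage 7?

794

Write the value at t as P(t).
First differences: 6, 22, 50, 90. Second differences: 16, 28, 40. Third differences: 12, 12.
Level-3 differences are constant, so P has degree 3.
Fitting a degree-3 polynomial gives P(t) = 2t³ + 2t² + 2t - 4.
Then P(7) = 794.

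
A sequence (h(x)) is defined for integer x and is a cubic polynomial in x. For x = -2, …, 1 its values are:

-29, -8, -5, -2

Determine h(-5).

-380

Write h(x) = ax³ + bx² + cx + d; the 4 given values yield a linear system in the 4 coefficients.
Solving, h(x) = 3x³ - 5.
Then h(-5) = -380.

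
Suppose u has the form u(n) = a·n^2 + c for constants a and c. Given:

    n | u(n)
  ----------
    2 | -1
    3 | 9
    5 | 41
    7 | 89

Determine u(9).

153

From u(2) = -1 and u(3) = 9: 4a + c = -1 and 9a + c = 9.
Subtracting: 5a = 10, so a = 2; then c = -1 − 2·4 = -9.
So u(n) = 2n² − 9, and u(9) = 153.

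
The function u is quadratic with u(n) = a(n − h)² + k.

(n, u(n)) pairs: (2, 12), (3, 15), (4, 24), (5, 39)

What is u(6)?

First differences 3, 9, 15; second difference 6 = 2a, so a = 3.
Expanding, the n-coefficient is −2ah = -6h; matching it to the data gives h = 2, and then k = 12.
So u(n) = 3(n − 2)² + 12.
u(6) = 3·4² + 12 = 60.

60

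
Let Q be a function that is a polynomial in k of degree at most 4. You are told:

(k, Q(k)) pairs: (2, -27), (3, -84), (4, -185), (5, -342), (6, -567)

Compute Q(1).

First differences: -57, -101, -157, -225. Second differences: -44, -56, -68. Third differences: -12, -12.
Level-3 differences are constant, so Q has degree 3.
Fitting a degree-3 polynomial gives Q(k) = -2k³ - 4k² + k + 3.
Then Q(1) = -2.

-2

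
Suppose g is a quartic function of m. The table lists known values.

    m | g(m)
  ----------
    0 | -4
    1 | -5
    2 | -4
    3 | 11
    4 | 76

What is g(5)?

Write g(m) = am^4 + bm³ + cm² + dm + e; the 5 given values yield a linear system in the 5 coefficients.
Solving, g(m) = m^4 - 4m³ + 6m² - 4m - 4.
Then g(5) = 251.

251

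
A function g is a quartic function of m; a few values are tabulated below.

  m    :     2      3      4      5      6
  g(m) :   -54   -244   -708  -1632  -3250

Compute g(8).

-9744

Write g(m) = am^4 + bm³ + cm² + dm + e; the 5 given values yield a linear system in the 5 coefficients.
Solving, g(m) = -2m^4 - 3m³ - 3m + 8.
Then g(8) = -9744.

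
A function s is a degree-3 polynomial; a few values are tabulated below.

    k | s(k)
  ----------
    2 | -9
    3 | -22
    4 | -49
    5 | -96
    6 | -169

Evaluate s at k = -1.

6

Write s(k) = ak³ + bk² + ck + d; the 5 given values yield a linear system in the 4 coefficients.
Solving, s(k) = -k³ + 2k² - 4k - 1.
Then s(-1) = 6.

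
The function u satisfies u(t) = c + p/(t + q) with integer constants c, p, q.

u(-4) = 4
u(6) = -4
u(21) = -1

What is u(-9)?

(u(t) − c)(t + q) = p for each data point; the three points give a linear system in c and q, then p follows.
Solving: c = 0, q = -1, p = -20, so u(t) = -20/(t − 1).
Then u(-9) = 0 − 20/(-10) = 2.

2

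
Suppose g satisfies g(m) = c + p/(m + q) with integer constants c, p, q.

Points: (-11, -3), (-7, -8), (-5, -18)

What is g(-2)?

42

(g(m) − c)(m + q) = p for each data point; the three points give a linear system in c and q, then p follows.
Solving: c = 2, q = 3, p = 40, so g(m) = 2 + 40/(m + 3).
Then g(-2) = 2 + 40/1 = 42.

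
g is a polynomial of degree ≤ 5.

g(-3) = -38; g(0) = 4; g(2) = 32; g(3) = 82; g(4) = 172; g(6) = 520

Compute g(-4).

Write g(t) = at^5 + bt^4 + ct³ + dt² + et + p; the 6 given values yield a linear system in the 6 coefficients.
Solving, the top 2 coefficients vanish, and g(t) = 2t³ + 2t² + 2t + 4.
Then g(-4) = -100.

-100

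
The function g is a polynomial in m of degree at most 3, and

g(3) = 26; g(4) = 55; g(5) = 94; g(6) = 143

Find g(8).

First differences: 29, 39, 49. Second differences: 10, 10.
Level-2 differences are constant, so g has degree 2.
Fitting a degree-2 polynomial gives g(m) = 5m² - 6m - 1.
Then g(8) = 271.

271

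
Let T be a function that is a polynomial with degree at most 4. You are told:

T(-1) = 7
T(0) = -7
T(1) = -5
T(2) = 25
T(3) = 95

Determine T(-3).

Write T(n) = an^4 + bn³ + cn² + dn + e; the 5 given values yield a linear system in the 5 coefficients.
Solving, the leading coefficient vanishes, and T(n) = 2n³ + 8n² - 8n - 7.
Then T(-3) = 35.

35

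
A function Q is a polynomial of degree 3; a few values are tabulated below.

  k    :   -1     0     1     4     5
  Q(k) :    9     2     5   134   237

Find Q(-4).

Write Q(k) = ak³ + bk² + ck + d; the 5 given values yield a linear system in the 4 coefficients.
Solving, Q(k) = k³ + 5k² - 3k + 2.
Then Q(-4) = 30.

30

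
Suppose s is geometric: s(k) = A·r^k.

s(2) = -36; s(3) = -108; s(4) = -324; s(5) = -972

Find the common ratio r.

Consecutive ratio: -108/(-36) = 3, and -324/(-108) = 3, so r = 3.
Then A·3^2 = -36 gives A = -4, and s(k) = -4·3^k.

3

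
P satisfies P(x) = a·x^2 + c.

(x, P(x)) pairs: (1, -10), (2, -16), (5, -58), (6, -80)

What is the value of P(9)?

-170

From P(1) = -10 and P(2) = -16: 1a + c = -10 and 4a + c = -16.
Subtracting: 3a = -6, so a = -2; then c = -10 − (-2)·1 = -8.
So P(x) = -2x² − 8, and P(9) = -170.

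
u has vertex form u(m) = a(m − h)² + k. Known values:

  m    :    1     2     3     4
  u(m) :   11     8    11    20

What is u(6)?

56

First differences -3, 3, 9; second difference 6 = 2a, so a = 3.
Expanding, the m-coefficient is −2ah = -6h; matching it to the data gives h = 2, and then k = 8.
So u(m) = 3(m − 2)² + 8.
u(6) = 3·4² + 8 = 56.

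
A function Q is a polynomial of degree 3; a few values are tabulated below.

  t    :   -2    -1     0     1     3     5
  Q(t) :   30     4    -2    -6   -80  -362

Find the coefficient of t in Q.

Write Q(t) = at³ + bt² + ct + d; the 6 given values yield a linear system in the 4 coefficients.
Solving, Q(t) = -3t³ + t² - 2t - 2.
The coefficient of t is -2.

-2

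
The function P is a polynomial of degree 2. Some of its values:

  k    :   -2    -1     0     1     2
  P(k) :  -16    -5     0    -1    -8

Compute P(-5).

-85

First differences: 11, 5, -1, -7. Second differences: -6, -6, -6.
Level-2 differences are constant, so P has degree 2.
Fitting a degree-2 polynomial gives P(k) = -3k² + 2k.
Then P(-5) = -85.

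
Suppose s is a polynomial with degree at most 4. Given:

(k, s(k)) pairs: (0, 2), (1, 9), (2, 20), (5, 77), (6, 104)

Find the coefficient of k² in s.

2

Write s(k) = ak^4 + bk³ + ck² + dk + e; the 5 given values yield a linear system in the 5 coefficients.
Solving, the top 2 coefficients vanish, and s(k) = 2k² + 5k + 2.
The coefficient of k² is 2.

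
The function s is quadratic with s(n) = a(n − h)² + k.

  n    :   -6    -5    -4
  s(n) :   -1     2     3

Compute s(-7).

-6

First differences 3, 1; second difference -2 = 2a, so a = -1.
Expanding, the n-coefficient is −2ah = 2h; matching it to the data gives h = -4, and then k = 3.
So s(n) = -1(n + 4)² + 3.
s(-7) = -1·(-3)² + 3 = -6.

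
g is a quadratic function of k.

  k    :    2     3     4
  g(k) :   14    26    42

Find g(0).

2

Write g(k) = ak² + bk + c; the 3 given values yield a linear system in the 3 coefficients.
Solving, g(k) = 2k² + 2k + 2.
Then g(0) = 2.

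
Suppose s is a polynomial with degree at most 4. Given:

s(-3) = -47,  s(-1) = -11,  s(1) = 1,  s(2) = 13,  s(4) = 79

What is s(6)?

Write s(k) = ak^4 + bk³ + ck² + dk + e; the 5 given values yield a linear system in the 5 coefficients.
Solving, the leading coefficient vanishes, and s(k) = k³ + 5k - 5.
Then s(6) = 241.

241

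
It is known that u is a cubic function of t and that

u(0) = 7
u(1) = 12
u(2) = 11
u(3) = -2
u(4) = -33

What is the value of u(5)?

-88

Write u(t) = at³ + bt² + ct + d; the 5 given values yield a linear system in the 4 coefficients.
Solving, u(t) = -t³ + 6t + 7.
Then u(5) = -88.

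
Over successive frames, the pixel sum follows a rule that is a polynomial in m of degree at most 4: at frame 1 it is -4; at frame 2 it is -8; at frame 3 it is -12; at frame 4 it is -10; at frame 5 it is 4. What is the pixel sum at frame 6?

36

Write the value at m as s(m).
Write s(m) = am^4 + bm³ + cm² + dm + e; the 5 given values yield a linear system in the 5 coefficients.
Solving, the leading coefficient vanishes, and s(m) = m³ - 6m² + 7m - 6.
Then s(6) = 36.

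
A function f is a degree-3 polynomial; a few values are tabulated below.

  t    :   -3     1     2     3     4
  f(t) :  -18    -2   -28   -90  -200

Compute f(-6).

180

Write f(t) = at³ + bt² + ct + d; the 5 given values yield a linear system in the 4 coefficients.
Solving, f(t) = -2t³ - 6t² + 6t.
Then f(-6) = 180.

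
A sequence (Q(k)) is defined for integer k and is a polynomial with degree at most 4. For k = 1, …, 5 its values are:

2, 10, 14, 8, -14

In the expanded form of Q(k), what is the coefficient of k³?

-1

First differences: 8, 4, -6, -22. Second differences: -4, -10, -16. Third differences: -6, -6.
Level-3 differences are constant, so Q has degree 3.
Fitting a degree-3 polynomial gives Q(k) = -k³ + 4k² + 3k - 4.
The coefficient of k³ is -1.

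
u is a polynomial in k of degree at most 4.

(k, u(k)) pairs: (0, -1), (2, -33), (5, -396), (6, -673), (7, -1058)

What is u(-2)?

31

Write u(k) = ak^4 + bk³ + ck² + dk + e; the 5 given values yield a linear system in the 5 coefficients.
Solving, the leading coefficient vanishes, and u(k) = -3k³ - 4k - 1.
Then u(-2) = 31.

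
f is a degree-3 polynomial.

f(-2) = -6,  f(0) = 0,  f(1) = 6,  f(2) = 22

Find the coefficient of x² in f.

2

Write f(x) = ax³ + bx² + cx + d; the 4 given values yield a linear system in the 4 coefficients.
Solving, f(x) = x³ + 2x² + 3x.
The coefficient of x² is 2.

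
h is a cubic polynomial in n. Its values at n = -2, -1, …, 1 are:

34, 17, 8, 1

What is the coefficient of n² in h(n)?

Write h(n) = an³ + bn² + cn + d; the 4 given values yield a linear system in the 4 coefficients.
Solving, h(n) = -n³ + n² - 7n + 8.
The coefficient of n² is 1.

1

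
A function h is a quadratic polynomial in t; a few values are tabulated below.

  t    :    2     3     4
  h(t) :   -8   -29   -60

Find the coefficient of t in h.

4

Write h(t) = at² + bt + c; the 3 given values yield a linear system in the 3 coefficients.
Solving, h(t) = -5t² + 4t + 4.
The coefficient of t is 4.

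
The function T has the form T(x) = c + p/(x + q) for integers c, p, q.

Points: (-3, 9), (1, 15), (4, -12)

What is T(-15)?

(T(x) − c)(x + q) = p for each data point; the three points give a linear system in c and q, then p follows.
Solving: c = 6, q = -3, p = -18, so T(x) = 6 − 18/(x − 3).
Then T(-15) = 6 − 18/(-18) = 7.

7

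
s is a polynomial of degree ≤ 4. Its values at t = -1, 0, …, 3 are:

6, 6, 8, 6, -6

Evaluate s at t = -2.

First differences: 0, 2, -2, -12. Second differences: 2, -4, -10. Third differences: -6, -6.
Level-3 differences are constant, so s has degree 3.
Fitting a degree-3 polynomial gives s(t) = -t³ + t² + 2t + 6.
Then s(-2) = 14.

14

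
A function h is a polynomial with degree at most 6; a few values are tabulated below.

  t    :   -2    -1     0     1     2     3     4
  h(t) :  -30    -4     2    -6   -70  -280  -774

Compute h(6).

First differences: 26, 6, -8, -64, -210, -494. Second differences: -20, -14, -56, -146, -284. Third differences: 6, -42, -90, -138. Fourth differences: -48, -48, -48.
Level-4 differences are constant, so h has degree 4.
Fitting a degree-4 polynomial gives h(t) = -2t^4 - 3t³ - 5t² + 2t + 2.
Then h(6) = -3406.

-3406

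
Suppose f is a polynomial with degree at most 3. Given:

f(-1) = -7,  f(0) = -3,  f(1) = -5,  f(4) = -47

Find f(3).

Write f(x) = ax³ + bx² + cx + d; the 4 given values yield a linear system in the 4 coefficients.
Solving, the leading coefficient vanishes, and f(x) = -3x² + x - 3.
Then f(3) = -27.

-27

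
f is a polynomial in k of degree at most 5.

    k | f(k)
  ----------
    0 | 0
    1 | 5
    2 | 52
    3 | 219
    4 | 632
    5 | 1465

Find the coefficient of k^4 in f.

2

First differences: 5, 47, 167, 413, 833. Second differences: 42, 120, 246, 420. Third differences: 78, 126, 174. Fourth differences: 48, 48.
Level-4 differences are constant, so f has degree 4.
Fitting a degree-4 polynomial gives f(k) = 2k^4 + k³ + 4k² - 2k.
The coefficient of k^4 is 2.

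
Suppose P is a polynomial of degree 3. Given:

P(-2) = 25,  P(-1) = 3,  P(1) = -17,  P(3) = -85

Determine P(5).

-297

Write P(m) = am³ + bm² + cm + d; the 4 given values yield a linear system in the 4 coefficients.
Solving, P(m) = -2m³ - 8m - 7.
Then P(5) = -297.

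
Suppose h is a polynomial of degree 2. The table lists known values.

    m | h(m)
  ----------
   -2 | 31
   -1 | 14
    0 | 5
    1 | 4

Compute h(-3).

First differences: -17, -9, -1. Second differences: 8, 8.
Level-2 differences are constant, so h has degree 2.
Fitting a degree-2 polynomial gives h(m) = 4m² - 5m + 5.
Then h(-3) = 56.

56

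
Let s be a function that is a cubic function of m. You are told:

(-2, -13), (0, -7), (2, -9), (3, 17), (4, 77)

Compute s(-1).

Write s(m) = am³ + bm² + cm + d; the 5 given values yield a linear system in the 4 coefficients.
Solving, s(m) = 2m³ - m² - 7m - 7.
Then s(-1) = -3.

-3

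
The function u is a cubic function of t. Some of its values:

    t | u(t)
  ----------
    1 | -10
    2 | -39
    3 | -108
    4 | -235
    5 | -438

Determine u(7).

-1144

Write u(t) = at³ + bt² + ct + d; the 5 given values yield a linear system in the 4 coefficients.
Solving, u(t) = -3t³ - 2t² - 2t - 3.
Then u(7) = -1144.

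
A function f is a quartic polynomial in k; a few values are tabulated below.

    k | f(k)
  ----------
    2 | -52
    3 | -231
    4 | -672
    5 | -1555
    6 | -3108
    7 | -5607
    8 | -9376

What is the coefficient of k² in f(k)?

-3

First differences: -179, -441, -883, -1553, -2499, -3769. Second differences: -262, -442, -670, -946, -1270. Third differences: -180, -228, -276, -324. Fourth differences: -48, -48, -48.
Level-4 differences are constant, so f has degree 4.
Fitting a degree-4 polynomial gives f(k) = -2k^4 - 2k³ - 3k² + 4k.
The coefficient of k² is -3.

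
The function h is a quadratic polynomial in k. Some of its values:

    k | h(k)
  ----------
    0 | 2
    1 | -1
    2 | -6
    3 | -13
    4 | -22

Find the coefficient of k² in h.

-1

Write h(k) = ak² + bk + c; the 5 given values yield a linear system in the 3 coefficients.
Solving, h(k) = -k² - 2k + 2.
The coefficient of k² is -1.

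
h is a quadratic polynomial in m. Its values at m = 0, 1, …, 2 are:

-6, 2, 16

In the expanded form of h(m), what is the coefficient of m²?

Write h(m) = am² + bm + c; the 3 given values yield a linear system in the 3 coefficients.
Solving, h(m) = 3m² + 5m - 6.
The coefficient of m² is 3.

3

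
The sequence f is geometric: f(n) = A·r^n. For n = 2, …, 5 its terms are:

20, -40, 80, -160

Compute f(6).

Consecutive ratio: -40/20 = -2, and 80/(-40) = -2, so r = -2.
Then A·(-2)^2 = 20 gives A = 5, and f(n) = 5·(-2)^n.
f(6) = 5·(-2)^6 = 320.

320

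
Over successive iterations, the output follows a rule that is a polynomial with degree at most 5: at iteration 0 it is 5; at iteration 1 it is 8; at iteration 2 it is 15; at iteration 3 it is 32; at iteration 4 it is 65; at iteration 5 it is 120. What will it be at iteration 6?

203

Write the value at t as P(t).
First differences: 3, 7, 17, 33, 55. Second differences: 4, 10, 16, 22. Third differences: 6, 6, 6.
Level-3 differences are constant, so P has degree 3.
Fitting a degree-3 polynomial gives P(t) = t³ - t² + 3t + 5.
Then P(6) = 203.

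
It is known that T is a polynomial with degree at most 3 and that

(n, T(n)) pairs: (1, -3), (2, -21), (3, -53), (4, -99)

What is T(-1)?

First differences: -18, -32, -46. Second differences: -14, -14.
Level-2 differences are constant, so T has degree 2.
Fitting a degree-2 polynomial gives T(n) = -7n² + 3n + 1.
Then T(-1) = -9.

-9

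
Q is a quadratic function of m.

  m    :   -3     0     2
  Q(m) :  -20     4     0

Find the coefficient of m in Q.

Write Q(m) = am² + bm + c; the 3 given values yield a linear system in the 3 coefficients.
Solving, Q(m) = -2m² + 2m + 4.
The coefficient of m is 2.

2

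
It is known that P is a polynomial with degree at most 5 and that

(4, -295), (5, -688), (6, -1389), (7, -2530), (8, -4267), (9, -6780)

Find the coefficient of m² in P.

-3

First differences: -393, -701, -1141, -1737, -2513. Second differences: -308, -440, -596, -776. Third differences: -132, -156, -180. Fourth differences: -24, -24.
Level-4 differences are constant, so P has degree 4.
Fitting a degree-4 polynomial gives P(m) = -m^4 - 3m² + 3m - 3.
The coefficient of m² is -3.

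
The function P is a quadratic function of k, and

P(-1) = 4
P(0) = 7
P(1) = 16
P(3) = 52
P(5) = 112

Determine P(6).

Write P(k) = ak² + bk + c; the 5 given values yield a linear system in the 3 coefficients.
Solving, P(k) = 3k² + 6k + 7.
Then P(6) = 151.

151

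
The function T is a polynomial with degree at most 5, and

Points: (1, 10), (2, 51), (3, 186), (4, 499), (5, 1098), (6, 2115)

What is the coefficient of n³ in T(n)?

First differences: 41, 135, 313, 599, 1017. Second differences: 94, 178, 286, 418. Third differences: 84, 108, 132. Fourth differences: 24, 24.
Level-4 differences are constant, so T has degree 4.
Fitting a degree-4 polynomial gives T(n) = n^4 + 4n³ - 2n² + 4n + 3.
The coefficient of n³ is 4.

4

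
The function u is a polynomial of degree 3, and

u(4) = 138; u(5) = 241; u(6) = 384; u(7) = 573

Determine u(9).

Write u(n) = an³ + bn² + cn + d; the 4 given values yield a linear system in the 4 coefficients.
Solving, u(n) = n³ + 5n² - 3n + 6.
Then u(9) = 1113.

1113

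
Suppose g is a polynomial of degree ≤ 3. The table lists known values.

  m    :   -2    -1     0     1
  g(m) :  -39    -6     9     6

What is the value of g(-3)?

First differences: 33, 15, -3. Second differences: -18, -18.
Level-2 differences are constant, so g has degree 2.
Fitting a degree-2 polynomial gives g(m) = -9m² + 6m + 9.
Then g(-3) = -90.

-90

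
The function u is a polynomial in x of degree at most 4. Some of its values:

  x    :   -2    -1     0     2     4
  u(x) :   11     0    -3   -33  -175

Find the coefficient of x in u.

-3

Write u(x) = ax^4 + bx³ + cx² + dx + e; the 5 given values yield a linear system in the 5 coefficients.
Solving, the leading coefficient vanishes, and u(x) = -2x³ - 2x² - 3x - 3.
The coefficient of x is -3.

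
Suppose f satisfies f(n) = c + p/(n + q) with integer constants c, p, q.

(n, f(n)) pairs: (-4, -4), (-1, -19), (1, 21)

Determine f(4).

(f(n) − c)(n + q) = p for each data point; the three points give a linear system in c and q, then p follows.
Solving: c = 1, q = 0, p = 20, so f(n) = 1 + 20/(n + 0).
Then f(4) = 1 + 20/4 = 6.

6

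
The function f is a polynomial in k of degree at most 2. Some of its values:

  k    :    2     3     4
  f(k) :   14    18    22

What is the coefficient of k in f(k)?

Write f(k) = ak² + bk + c; the 3 given values yield a linear system in the 3 coefficients.
Solving, the leading coefficient vanishes, and f(k) = 4k + 6.
The coefficient of k is 4.

4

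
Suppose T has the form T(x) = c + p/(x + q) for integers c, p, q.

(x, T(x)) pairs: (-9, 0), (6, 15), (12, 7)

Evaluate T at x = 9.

9

(T(x) − c)(x + q) = p for each data point; the three points give a linear system in c and q, then p follows.
Solving: c = 3, q = -3, p = 36, so T(x) = 3 + 36/(x − 3).
Then T(9) = 3 + 36/6 = 9.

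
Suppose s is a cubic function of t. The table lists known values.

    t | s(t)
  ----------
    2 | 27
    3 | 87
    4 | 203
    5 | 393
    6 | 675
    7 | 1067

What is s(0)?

Write s(t) = at³ + bt² + ct + d; the 6 given values yield a linear system in the 4 coefficients.
Solving, s(t) = 3t³ + t² - 2t + 3.
Then s(0) = 3.

3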